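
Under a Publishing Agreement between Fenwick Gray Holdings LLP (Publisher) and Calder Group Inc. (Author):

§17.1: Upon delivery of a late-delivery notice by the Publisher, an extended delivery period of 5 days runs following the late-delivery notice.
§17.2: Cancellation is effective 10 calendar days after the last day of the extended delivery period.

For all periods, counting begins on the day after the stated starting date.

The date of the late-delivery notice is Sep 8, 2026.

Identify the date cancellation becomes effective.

Adding 5 calendar days to Sep 8, 2026 gives Sep 13, 2026, which is the last day of the extended delivery period.
Adding 10 calendar days to Sep 13, 2026 gives Sep 23, 2026, which is the date cancellation becomes effective.

Sep 23, 2026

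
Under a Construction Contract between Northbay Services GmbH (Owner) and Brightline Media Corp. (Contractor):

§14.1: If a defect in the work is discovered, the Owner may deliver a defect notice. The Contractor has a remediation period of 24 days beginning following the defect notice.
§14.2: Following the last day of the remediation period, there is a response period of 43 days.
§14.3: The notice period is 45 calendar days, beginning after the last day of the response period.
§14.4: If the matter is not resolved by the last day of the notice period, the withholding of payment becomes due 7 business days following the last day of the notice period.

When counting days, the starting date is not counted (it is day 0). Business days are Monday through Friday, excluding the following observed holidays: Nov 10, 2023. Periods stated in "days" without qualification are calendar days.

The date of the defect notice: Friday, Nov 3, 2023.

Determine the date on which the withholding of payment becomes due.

The last day of the remediation period: 24 calendar days after Nov 3, 2023 is Nov 27, 2023.
The last day of the response period: 43 calendar days after Nov 27, 2023 is Jan 9, 2024.
The last day of the notice period: Jan 9, 2024 + 45 days = Feb 23, 2024.
The date on which the withholding of payment becomes due: 7 business days after Friday, Feb 23, 2024, skipping weekends — Feb 26, Feb 27, Feb 28, Feb 29, Mar 1, Mar 4, Mar 5 — lands on Tuesday, Mar 5, 2024.

Mar 5, 2024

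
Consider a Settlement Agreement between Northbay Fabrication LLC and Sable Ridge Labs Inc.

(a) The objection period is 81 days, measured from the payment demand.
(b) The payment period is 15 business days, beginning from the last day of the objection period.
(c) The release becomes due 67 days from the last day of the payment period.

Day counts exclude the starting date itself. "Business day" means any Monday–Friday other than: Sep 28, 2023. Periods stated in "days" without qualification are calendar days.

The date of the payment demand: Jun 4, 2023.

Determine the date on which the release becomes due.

Nov 20, 2023

The last day of the objection period: Jun 4, 2023 + 81 days = Aug 24, 2023.
From Thursday, Aug 24, 2023, 15 business days (Aug 25, Aug 28, Aug 29, Aug 30, …, Sep 12, Sep 13, Sep 14, skipping weekends) brings us to Thursday, Sep 14, 2023, which is the last day of the payment period.
The date on which the release becomes due: 67 calendar days after Sep 14, 2023 is Nov 20, 2023.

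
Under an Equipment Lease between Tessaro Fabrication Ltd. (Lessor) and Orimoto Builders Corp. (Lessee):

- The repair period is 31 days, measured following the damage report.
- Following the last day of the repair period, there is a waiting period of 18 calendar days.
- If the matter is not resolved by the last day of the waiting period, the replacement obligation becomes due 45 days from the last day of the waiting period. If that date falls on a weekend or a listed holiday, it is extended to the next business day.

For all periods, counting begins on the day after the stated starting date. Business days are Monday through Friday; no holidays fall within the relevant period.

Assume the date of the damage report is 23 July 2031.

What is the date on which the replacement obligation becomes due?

The last day of the repair period: 23 July 2031 + 31 days = 23 August 2031.
The last day of the waiting period: 23 August 2031 + 18 days = 10 September 2031.
The date on which the replacement obligation becomes due: 45 calendar days after 10 September 2031 is 25 October 2031. That falls on a Saturday, so it rolls to the next business day, Monday, 27 October 2031.

27 October 2031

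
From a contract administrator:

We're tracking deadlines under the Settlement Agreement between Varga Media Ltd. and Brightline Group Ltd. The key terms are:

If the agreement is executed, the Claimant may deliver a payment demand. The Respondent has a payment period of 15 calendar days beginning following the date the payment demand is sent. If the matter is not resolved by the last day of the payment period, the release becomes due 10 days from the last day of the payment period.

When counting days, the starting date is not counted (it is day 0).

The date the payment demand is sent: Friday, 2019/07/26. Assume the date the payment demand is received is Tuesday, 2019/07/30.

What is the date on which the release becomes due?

The last day of the payment period: 15 calendar days after 2019/07/26 is 2019/08/10.
Adding 10 calendar days to 2019/08/10 gives 2019/08/20, which is the date on which the release becomes due.

2019/08/20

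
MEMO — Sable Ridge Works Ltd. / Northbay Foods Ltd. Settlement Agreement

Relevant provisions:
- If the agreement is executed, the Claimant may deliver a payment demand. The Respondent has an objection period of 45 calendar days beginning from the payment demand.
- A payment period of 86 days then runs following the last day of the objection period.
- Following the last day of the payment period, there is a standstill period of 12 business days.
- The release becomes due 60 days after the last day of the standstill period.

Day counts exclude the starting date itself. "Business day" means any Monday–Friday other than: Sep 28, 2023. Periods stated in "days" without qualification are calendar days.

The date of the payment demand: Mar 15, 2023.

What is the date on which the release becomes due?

Oct 8, 2023

Adding 45 calendar days to Mar 15, 2023 gives Apr 29, 2023, which is the last day of the objection period.
Adding 86 calendar days to Apr 29, 2023 gives Jul 24, 2023, which is the last day of the payment period.
The last day of the standstill period: counting 12 business days from Monday, Jul 24, 2023 (Jul 25, Jul 26, Jul 27, Jul 28, …, Aug 7, Aug 8, Aug 9, skipping weekends) reaches Wednesday, Aug 9, 2023.
Adding 60 calendar days to Aug 9, 2023 gives Oct 8, 2023, which is the date on which the release becomes due.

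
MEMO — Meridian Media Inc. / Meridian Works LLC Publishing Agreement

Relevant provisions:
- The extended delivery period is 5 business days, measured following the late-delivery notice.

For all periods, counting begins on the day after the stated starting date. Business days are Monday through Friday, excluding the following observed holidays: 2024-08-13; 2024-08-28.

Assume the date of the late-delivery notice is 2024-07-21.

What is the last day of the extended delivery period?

2024-07-26

From Sunday, 2024-07-21, 5 business days (Jul 22, Jul 23, Jul 24, Jul 25, Jul 26, skipping weekends) brings us to Friday, 2024-07-26, which is the last day of the extended delivery period.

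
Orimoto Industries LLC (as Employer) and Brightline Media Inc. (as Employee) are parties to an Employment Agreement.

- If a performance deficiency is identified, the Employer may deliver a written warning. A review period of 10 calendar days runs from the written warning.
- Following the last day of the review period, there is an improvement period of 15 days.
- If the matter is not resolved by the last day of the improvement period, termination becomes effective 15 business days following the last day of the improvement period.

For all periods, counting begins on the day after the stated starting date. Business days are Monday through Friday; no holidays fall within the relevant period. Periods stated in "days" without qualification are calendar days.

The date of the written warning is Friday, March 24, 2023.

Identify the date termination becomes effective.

May 9, 2023

The last day of the review period: March 24, 2023 + 10 days = April 3, 2023.
The last day of the improvement period: 15 calendar days after April 3, 2023 is April 18, 2023.
The date termination becomes effective: counting 15 business days from Tuesday, April 18, 2023 (Apr 19, Apr 20, Apr 21, Apr 24, …, May 5, May 8, May 9, skipping weekends) reaches Tuesday, May 9, 2023.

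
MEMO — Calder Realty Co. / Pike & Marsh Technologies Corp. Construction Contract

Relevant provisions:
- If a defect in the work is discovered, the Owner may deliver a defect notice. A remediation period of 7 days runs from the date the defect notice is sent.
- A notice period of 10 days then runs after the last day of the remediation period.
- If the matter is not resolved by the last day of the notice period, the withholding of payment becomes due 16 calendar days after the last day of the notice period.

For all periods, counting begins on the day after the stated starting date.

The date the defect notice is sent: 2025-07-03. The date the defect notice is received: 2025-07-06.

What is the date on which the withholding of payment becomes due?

Adding 7 calendar days to 2025-07-03 gives 2025-07-10, which is the last day of the remediation period.
The last day of the notice period: 2025-07-10 + 10 days = 2025-07-20.
The date on which the withholding of payment becomes due: 2025-07-20 + 16 days = 2025-08-05.

2025-08-05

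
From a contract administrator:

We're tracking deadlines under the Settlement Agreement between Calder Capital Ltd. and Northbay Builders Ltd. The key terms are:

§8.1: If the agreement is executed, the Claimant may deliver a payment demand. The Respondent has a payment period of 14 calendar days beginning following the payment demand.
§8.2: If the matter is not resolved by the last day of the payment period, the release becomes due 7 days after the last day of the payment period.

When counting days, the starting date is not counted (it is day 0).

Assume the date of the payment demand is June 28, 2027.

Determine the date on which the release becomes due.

Adding 14 calendar days to June 28, 2027 gives July 12, 2027, which is the last day of the payment period.
Adding 7 calendar days to July 12, 2027 gives July 19, 2027, which is the date on which the release becomes due.

July 19, 2027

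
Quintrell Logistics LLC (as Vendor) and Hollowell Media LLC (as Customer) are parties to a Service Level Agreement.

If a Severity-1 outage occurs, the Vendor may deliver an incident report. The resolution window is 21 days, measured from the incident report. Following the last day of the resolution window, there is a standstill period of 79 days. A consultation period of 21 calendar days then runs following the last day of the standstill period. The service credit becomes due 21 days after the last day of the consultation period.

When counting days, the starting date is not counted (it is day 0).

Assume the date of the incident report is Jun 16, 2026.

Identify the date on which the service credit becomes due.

Adding 21 calendar days to Jun 16, 2026 gives Jul 7, 2026, which is the last day of the resolution window.
The last day of the standstill period: Jul 7, 2026 + 79 days = Sep 24, 2026.
The last day of the consultation period: Sep 24, 2026 + 21 days = Oct 15, 2026.
The date on which the service credit becomes due: Oct 15, 2026 + 21 days = Nov 5, 2026.

Nov 5, 2026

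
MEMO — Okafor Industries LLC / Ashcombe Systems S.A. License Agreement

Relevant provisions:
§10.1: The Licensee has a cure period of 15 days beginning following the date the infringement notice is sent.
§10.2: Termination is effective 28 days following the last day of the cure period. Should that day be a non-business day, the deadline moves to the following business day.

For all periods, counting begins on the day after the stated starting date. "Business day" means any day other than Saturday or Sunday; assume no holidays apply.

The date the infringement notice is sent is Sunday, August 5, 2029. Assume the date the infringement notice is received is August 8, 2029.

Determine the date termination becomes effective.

September 17, 2029

Adding 15 calendar days to August 5, 2029 gives August 20, 2029, which is the last day of the cure period.
The date termination becomes effective: August 20, 2029 + 28 days = September 17, 2029. September 17, 2029 is a Monday, so no roll-forward applies.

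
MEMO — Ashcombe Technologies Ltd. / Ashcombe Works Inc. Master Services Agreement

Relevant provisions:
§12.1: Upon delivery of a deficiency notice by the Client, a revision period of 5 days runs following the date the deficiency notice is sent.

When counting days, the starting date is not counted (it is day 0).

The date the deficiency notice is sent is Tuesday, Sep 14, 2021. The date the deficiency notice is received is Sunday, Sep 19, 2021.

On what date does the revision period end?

Sep 19, 2021

Adding 5 calendar days to Sep 14, 2021 gives Sep 19, 2021, which is the last day of the revision period.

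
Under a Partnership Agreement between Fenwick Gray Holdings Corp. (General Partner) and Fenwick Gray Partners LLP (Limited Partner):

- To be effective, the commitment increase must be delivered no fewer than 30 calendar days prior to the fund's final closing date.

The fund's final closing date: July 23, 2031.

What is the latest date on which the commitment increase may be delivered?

June 23, 2031

Counting back 30 calendar days from July 23, 2031 gives June 23, 2031.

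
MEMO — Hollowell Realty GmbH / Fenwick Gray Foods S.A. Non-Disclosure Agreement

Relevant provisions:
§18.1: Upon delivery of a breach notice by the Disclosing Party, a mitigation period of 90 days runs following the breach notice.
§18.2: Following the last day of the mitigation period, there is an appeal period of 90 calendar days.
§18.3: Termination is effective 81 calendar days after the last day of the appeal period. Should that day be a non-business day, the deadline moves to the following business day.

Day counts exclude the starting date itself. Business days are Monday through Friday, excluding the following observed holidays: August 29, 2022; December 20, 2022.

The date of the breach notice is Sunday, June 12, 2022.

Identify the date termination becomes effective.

Adding 90 calendar days to June 12, 2022 gives September 10, 2022, which is the last day of the mitigation period.
The last day of the appeal period: September 10, 2022 + 90 days = December 9, 2022.
The date termination becomes effective: December 9, 2022 + 81 days = February 28, 2023. February 28, 2023 is a Tuesday and is not a listed holiday, so no roll-forward applies.

February 28, 2023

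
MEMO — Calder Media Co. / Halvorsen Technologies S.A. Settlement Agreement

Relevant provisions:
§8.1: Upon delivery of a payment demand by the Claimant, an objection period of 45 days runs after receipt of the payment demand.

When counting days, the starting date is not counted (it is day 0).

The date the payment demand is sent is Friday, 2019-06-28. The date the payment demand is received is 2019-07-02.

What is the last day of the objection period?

Adding 45 calendar days to 2019-07-02 gives 2019-08-16, which is the last day of the objection period.

2019-08-16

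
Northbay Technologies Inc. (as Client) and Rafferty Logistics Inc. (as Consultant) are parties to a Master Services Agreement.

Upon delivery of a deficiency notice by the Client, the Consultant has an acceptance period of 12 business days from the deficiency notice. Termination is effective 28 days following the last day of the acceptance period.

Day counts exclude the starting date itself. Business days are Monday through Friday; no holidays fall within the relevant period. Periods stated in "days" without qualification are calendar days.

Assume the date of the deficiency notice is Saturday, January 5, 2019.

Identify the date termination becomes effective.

February 19, 2019

The last day of the acceptance period: counting 12 business days from Saturday, January 5, 2019 (Jan 7, Jan 8, Jan 9, Jan 10, …, Jan 18, Jan 21, Jan 22, skipping weekends) reaches Tuesday, January 22, 2019.
Adding 28 calendar days to January 22, 2019 gives February 19, 2019, which is the date termination becomes effective.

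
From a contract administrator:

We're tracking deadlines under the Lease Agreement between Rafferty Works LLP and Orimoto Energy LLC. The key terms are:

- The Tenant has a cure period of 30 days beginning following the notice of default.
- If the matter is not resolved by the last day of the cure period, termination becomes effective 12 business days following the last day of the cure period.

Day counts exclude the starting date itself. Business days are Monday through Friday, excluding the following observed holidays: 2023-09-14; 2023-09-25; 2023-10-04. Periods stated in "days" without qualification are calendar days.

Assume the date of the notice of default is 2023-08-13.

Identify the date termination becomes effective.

2023-10-02

The last day of the cure period: 30 calendar days after 2023-08-13 is 2023-09-12.
From Tuesday, 2023-09-12, 12 business days (Sep 13, Sep 15, Sep 18, Sep 19, …, Sep 28, Sep 29, Oct 2, skipping weekends and the listed holidays on Sep 14, Sep 25) brings us to Monday, 2023-10-02, which is the date termination becomes effective.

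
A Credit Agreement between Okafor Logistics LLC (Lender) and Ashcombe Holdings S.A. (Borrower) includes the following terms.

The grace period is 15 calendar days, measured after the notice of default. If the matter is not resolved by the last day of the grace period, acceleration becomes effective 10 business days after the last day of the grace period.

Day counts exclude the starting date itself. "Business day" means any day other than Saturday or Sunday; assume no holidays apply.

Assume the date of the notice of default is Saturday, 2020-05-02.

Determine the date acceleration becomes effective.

2020-05-29

The last day of the grace period: 15 calendar days after 2020-05-02 is 2020-05-17.
From Sunday, 2020-05-17, 10 business days (May 18, May 19, May 20, May 21, May 22, May 25, May 26, May 27, May 28, May 29, skipping weekends) brings us to Friday, 2020-05-29, which is the date acceleration becomes effective.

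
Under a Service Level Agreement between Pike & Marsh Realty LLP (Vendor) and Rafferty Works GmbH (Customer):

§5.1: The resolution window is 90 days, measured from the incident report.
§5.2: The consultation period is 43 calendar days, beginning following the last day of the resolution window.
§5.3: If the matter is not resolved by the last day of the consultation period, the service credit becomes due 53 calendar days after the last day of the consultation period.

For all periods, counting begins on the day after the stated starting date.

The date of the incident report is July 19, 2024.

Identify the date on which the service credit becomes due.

January 21, 2025

The last day of the resolution window: 90 calendar days after July 19, 2024 is October 17, 2024.
The last day of the consultation period: October 17, 2024 + 43 days = November 29, 2024.
The date on which the service credit becomes due: November 29, 2024 + 53 days = January 21, 2025.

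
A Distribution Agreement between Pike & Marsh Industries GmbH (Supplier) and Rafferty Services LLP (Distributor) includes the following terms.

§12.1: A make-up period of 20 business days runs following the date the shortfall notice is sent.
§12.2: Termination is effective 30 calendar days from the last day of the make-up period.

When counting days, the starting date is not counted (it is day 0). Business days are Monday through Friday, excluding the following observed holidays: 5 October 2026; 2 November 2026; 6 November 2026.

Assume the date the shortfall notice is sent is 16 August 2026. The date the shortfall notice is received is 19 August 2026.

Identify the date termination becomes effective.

The last day of the make-up period: 20 business days after Sunday, 16 August 2026, skipping weekends — Aug 17, Aug 18, Aug 19, Aug 20, …, Sep 9, Sep 10, Sep 11 — lands on Friday, 11 September 2026.
The date termination becomes effective: 11 September 2026 + 30 days = 11 October 2026.

11 October 2026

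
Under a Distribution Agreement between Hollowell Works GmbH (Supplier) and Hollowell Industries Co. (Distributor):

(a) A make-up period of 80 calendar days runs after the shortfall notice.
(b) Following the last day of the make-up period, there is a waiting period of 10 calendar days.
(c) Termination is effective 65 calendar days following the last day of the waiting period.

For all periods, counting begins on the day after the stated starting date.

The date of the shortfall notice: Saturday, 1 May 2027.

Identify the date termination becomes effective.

3 October 2027

The last day of the make-up period: 80 calendar days after 1 May 2027 is 20 July 2027.
Adding 10 calendar days to 20 July 2027 gives 30 July 2027, which is the last day of the waiting period.
The date termination becomes effective: 30 July 2027 + 65 days = 3 October 2027.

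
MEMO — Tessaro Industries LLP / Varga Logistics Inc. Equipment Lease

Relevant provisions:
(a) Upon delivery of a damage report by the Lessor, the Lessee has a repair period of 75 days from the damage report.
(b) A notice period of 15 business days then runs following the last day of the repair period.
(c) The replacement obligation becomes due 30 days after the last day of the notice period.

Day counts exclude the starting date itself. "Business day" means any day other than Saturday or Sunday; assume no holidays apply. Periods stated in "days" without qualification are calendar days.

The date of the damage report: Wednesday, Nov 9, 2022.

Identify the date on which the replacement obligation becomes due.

The last day of the repair period: Nov 9, 2022 + 75 days = Jan 23, 2023.
The last day of the notice period: counting 15 business days from Monday, Jan 23, 2023 (Jan 24, Jan 25, Jan 26, Jan 27, …, Feb 9, Feb 10, Feb 13, skipping weekends) reaches Monday, Feb 13, 2023.
Adding 30 calendar days to Feb 13, 2023 gives Mar 15, 2023, which is the date on which the replacement obligation becomes due.

Mar 15, 2023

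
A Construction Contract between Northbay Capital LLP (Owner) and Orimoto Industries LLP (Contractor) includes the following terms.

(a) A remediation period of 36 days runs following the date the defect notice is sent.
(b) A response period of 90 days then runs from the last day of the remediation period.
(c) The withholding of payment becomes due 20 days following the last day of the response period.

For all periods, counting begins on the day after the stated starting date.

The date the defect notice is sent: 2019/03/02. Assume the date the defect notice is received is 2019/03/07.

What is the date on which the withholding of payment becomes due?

The last day of the remediation period: 36 calendar days after 2019/03/02 is 2019/04/07.
The last day of the response period: 90 calendar days after 2019/04/07 is 2019/07/06.
The date on which the withholding of payment becomes due: 2019/07/06 + 20 days = 2019/07/26.

2019/07/26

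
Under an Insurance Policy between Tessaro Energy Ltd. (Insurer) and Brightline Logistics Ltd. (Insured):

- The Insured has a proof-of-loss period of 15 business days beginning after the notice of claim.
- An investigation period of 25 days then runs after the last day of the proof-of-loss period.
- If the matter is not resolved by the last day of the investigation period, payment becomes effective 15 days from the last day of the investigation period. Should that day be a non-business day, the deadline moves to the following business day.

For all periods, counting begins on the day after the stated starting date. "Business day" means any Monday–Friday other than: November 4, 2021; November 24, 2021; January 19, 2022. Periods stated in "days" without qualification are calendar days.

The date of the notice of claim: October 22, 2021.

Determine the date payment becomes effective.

From Friday, October 22, 2021, 15 business days (Oct 25, Oct 26, Oct 27, Oct 28, …, Nov 11, Nov 12, Nov 15, skipping weekends and the listed holiday on Nov 4) brings us to Monday, November 15, 2021, which is the last day of the proof-of-loss period.
The last day of the investigation period: 25 calendar days after November 15, 2021 is December 10, 2021.
The date payment becomes effective: 15 calendar days after December 10, 2021 is December 25, 2021. That falls on a Saturday, so it rolls to the next business day, Monday, December 27, 2021.

December 27, 2021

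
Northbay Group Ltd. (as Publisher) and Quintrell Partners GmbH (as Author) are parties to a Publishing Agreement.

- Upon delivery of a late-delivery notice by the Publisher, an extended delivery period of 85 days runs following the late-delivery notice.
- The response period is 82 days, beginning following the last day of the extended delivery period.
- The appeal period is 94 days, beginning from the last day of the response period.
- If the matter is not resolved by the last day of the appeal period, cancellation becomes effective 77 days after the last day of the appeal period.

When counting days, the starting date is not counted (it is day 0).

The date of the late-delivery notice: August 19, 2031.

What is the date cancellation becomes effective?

July 22, 2032

Adding 85 calendar days to August 19, 2031 gives November 12, 2031, which is the last day of the extended delivery period.
The last day of the response period: November 12, 2031 + 82 days = February 2, 2032.
The last day of the appeal period: 94 calendar days after February 2, 2032 is May 6, 2032.
Adding 77 calendar days to May 6, 2032 gives July 22, 2032, which is the date cancellation becomes effective.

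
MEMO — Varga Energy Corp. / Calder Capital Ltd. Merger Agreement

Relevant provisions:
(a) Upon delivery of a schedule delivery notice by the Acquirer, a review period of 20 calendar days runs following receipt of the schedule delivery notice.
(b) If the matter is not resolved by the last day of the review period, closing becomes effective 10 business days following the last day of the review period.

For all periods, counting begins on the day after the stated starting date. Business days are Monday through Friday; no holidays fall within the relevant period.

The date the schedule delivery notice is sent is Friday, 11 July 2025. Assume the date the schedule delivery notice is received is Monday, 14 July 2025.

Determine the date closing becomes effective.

15 August 2025

The last day of the review period: 20 calendar days after 14 July 2025 is 3 August 2025.
The date closing becomes effective: counting 10 business days from Sunday, 3 August 2025 (Aug 4, Aug 5, Aug 6, Aug 7, Aug 8, Aug 11, Aug 12, Aug 13, Aug 14, Aug 15, skipping weekends) reaches Friday, 15 August 2025.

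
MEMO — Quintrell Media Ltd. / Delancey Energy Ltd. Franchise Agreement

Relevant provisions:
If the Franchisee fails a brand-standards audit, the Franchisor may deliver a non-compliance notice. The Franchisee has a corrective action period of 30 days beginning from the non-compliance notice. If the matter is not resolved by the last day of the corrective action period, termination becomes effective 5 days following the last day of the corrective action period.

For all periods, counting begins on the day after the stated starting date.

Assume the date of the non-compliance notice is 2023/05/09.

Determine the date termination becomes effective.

2023/06/13

The last day of the corrective action period: 30 calendar days after 2023/05/09 is 2023/06/08.
Adding 5 calendar days to 2023/06/08 gives 2023/06/13, which is the date termination becomes effective.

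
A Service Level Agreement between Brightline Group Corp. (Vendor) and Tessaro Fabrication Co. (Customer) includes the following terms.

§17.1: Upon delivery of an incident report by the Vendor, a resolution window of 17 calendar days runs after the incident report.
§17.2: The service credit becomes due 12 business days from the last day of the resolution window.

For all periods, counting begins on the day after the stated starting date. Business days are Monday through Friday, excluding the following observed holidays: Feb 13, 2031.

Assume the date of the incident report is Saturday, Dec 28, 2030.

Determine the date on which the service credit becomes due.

Adding 17 calendar days to Dec 28, 2030 gives Jan 14, 2031, which is the last day of the resolution window.
From Tuesday, Jan 14, 2031, 12 business days (Jan 15, Jan 16, Jan 17, Jan 20, …, Jan 28, Jan 29, Jan 30, skipping weekends) brings us to Thursday, Jan 30, 2031, which is the date on which the service credit becomes due.

Jan 30, 2031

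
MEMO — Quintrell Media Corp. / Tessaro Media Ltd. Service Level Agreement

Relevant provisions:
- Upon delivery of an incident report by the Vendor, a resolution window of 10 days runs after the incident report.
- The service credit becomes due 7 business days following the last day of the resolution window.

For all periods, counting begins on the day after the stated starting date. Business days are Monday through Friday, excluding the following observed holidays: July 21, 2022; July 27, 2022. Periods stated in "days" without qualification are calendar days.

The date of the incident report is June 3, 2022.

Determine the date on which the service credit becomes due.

The last day of the resolution window: June 3, 2022 + 10 days = June 13, 2022.
The date on which the service credit becomes due: 7 business days after Monday, June 13, 2022, skipping weekends — Jun 14, Jun 15, Jun 16, Jun 17, Jun 20, Jun 21, Jun 22 — lands on Wednesday, June 22, 2022.

June 22, 2022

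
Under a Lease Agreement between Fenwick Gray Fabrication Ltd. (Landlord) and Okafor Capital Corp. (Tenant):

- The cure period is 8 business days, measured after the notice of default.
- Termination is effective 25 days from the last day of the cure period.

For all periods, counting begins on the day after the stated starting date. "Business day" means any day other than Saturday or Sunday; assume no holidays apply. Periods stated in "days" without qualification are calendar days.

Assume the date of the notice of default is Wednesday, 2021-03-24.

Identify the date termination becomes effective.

2021-04-30

The last day of the cure period: 8 business days after Wednesday, 2021-03-24, skipping weekends — Mar 25, Mar 26, Mar 29, Mar 30, Mar 31, Apr 1, Apr 2, Apr 5 — lands on Monday, 2021-04-05.
The date termination becomes effective: 25 calendar days after 2021-04-05 is 2021-04-30.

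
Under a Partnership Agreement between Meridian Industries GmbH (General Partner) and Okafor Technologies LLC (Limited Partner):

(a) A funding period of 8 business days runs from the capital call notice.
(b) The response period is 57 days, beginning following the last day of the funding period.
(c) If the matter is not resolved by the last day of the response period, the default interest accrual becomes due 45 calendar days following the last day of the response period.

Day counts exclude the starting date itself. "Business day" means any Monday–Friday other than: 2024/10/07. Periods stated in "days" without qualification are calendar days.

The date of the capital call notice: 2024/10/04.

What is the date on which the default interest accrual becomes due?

The last day of the funding period: counting 8 business days from Friday, 2024/10/04 (Oct 8, Oct 9, Oct 10, Oct 11, Oct 14, Oct 15, Oct 16, Oct 17, skipping weekends and the listed holiday on Oct 7) reaches Thursday, 2024/10/17.
Adding 57 calendar days to 2024/10/17 gives 2024/12/13, which is the last day of the response period.
The date on which the default interest accrual becomes due: 45 calendar days after 2024/12/13 is 2025/01/27.

2025/01/27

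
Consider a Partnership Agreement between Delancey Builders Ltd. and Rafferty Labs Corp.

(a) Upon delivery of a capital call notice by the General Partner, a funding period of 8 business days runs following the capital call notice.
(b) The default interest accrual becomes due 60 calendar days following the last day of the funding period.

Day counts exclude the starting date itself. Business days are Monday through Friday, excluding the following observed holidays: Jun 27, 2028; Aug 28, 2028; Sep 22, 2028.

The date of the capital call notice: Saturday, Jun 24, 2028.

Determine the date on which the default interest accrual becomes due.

Sep 4, 2028

The last day of the funding period: counting 8 business days from Saturday, Jun 24, 2028 (Jun 26, Jun 28, Jun 29, Jun 30, Jul 3, Jul 4, Jul 5, Jul 6, skipping weekends and the listed holiday on Jun 27) reaches Thursday, Jul 6, 2028.
The date on which the default interest accrual becomes due: Jul 6, 2028 + 60 days = Sep 4, 2028.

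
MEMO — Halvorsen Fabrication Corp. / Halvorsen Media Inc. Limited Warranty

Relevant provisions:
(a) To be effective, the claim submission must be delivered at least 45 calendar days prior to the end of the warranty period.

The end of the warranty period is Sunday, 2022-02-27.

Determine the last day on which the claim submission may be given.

2022-01-13

Counting back 45 calendar days from 2022-02-27 gives 2022-01-13.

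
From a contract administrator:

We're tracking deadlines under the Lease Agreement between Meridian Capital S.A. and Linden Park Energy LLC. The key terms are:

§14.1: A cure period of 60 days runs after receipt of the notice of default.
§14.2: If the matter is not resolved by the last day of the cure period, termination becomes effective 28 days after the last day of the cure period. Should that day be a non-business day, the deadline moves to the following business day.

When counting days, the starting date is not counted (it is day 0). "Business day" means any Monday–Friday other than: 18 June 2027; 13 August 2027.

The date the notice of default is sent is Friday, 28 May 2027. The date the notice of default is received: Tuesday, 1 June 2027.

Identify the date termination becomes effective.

30 August 2027

Adding 60 calendar days to 1 June 2027 gives 31 July 2027, which is the last day of the cure period.
The date termination becomes effective: 28 calendar days after 31 July 2027 is 28 August 2027. That falls on a Saturday, so it rolls to the next business day, Monday, 30 August 2027.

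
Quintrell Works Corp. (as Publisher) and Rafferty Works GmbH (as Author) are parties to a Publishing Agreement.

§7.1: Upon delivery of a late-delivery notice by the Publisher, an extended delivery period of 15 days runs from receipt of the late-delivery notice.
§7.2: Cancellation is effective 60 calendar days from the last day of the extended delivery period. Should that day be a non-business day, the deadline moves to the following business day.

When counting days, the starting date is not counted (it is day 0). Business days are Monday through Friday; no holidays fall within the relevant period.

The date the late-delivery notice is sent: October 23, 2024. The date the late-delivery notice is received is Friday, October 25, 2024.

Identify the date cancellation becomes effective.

The last day of the extended delivery period: October 25, 2024 + 15 days = November 9, 2024.
The date cancellation becomes effective: 60 calendar days after November 9, 2024 is January 8, 2025. January 8, 2025 is a Wednesday, so no roll-forward applies.

January 8, 2025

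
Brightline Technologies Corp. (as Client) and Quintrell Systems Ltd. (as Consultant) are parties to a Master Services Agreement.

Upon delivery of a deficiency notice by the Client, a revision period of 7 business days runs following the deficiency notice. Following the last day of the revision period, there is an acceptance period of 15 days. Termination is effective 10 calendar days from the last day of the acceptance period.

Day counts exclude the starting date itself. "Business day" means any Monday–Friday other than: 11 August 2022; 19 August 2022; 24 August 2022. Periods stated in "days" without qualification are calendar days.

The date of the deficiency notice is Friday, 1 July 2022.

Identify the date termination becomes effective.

The last day of the revision period: 7 business days after Friday, 1 July 2022, skipping weekends — Jul 4, Jul 5, Jul 6, Jul 7, Jul 8, Jul 11, Jul 12 — lands on Tuesday, 12 July 2022.
The last day of the acceptance period: 15 calendar days after 12 July 2022 is 27 July 2022.
Adding 10 calendar days to 27 July 2022 gives 6 August 2022, which is the date termination becomes effective.

6 August 2022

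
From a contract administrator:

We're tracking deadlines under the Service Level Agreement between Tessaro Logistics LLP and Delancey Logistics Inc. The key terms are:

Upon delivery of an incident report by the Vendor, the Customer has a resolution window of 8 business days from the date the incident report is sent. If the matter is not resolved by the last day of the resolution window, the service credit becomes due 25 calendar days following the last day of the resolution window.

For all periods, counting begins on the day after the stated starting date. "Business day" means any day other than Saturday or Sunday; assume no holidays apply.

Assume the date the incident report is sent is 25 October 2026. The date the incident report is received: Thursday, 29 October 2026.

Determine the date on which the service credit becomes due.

29 November 2026

From Sunday, 25 October 2026, 8 business days (Oct 26, Oct 27, Oct 28, Oct 29, Oct 30, Nov 2, Nov 3, Nov 4, skipping weekends) brings us to Wednesday, 4 November 2026, which is the last day of the resolution window.
Adding 25 calendar days to 4 November 2026 gives 29 November 2026, which is the date on which the service credit becomes due.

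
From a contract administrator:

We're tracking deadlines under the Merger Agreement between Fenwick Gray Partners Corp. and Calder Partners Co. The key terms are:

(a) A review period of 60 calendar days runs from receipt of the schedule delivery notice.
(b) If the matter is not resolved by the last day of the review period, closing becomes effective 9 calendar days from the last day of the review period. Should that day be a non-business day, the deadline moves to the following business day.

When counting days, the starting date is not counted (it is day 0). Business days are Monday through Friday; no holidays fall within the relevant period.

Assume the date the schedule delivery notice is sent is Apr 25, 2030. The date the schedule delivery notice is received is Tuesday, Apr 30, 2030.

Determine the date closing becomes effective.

The last day of the review period: Apr 30, 2030 + 60 days = Jun 29, 2030.
The date closing becomes effective: 9 calendar days after Jun 29, 2030 is Jul 8, 2030. Jul 8, 2030 is a Monday, so no roll-forward applies.

Jul 8, 2030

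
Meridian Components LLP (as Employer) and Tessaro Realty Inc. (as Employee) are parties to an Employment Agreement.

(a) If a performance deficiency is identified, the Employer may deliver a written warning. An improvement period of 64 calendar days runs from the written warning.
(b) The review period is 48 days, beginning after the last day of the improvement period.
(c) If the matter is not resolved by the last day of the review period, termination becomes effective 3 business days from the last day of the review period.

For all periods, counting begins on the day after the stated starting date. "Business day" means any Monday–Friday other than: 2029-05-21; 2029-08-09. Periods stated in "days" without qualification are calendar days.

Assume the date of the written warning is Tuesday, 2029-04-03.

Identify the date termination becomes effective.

The last day of the improvement period: 2029-04-03 + 64 days = 2029-06-06.
The last day of the review period: 48 calendar days after 2029-06-06 is 2029-07-24.
The date termination becomes effective: 3 business days after Tuesday, 2029-07-24, skipping weekends — Jul 25, Jul 26, Jul 27 — lands on Friday, 2029-07-27.

2029-07-27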